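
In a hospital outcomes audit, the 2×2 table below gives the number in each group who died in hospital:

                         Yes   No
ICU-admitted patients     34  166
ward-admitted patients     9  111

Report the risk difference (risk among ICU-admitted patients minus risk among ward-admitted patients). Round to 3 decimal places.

risk, ICU-admitted patients = 34/200 = 0.1700
risk, ward-admitted patients = 9/120 = 0.0750
risk difference = 0.1700 − 0.0750 = 0.095

RD ≈ 0.095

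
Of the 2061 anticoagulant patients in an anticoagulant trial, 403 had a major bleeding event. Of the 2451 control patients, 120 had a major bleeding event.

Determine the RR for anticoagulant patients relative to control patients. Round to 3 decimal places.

3.994

risk, anticoagulant patients = 403/2061 = 0.19554
risk, control patients = 120/2451 = 0.04896
RR = 0.19554 / 0.04896 = 3.994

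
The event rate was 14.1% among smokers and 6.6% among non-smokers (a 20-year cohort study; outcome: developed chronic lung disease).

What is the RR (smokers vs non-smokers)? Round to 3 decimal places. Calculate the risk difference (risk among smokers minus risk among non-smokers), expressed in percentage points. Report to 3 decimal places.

RR = 0.1410 / 0.0660 = 2.136
risk difference = 0.1410 − 0.0660 = 0.0750 → 7.500 percentage points

RR = 2.136; RD = 7.500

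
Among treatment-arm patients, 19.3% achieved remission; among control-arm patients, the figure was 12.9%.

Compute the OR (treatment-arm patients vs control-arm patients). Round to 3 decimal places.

odds, treatment-arm patients = 0.1930/0.8070 = 0.2392
odds, control-arm patients = 0.1290/0.8710 = 0.1481
OR = 0.2392 / 0.1481 = 1.615

1.615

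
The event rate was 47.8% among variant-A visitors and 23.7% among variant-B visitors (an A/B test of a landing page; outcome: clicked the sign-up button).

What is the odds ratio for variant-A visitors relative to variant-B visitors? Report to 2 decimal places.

2.95

odds, variant-A visitors = 0.4780/0.5220 = 0.9157
odds, variant-B visitors = 0.2370/0.7630 = 0.3106
OR = 0.9157 / 0.3106 = 2.95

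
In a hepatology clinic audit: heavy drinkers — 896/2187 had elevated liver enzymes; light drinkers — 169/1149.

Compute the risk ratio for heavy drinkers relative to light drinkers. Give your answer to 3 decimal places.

2.785

risk, heavy drinkers = 896/2187 = 0.4097
risk, light drinkers = 169/1149 = 0.1471
RR = 0.4097 / 0.1471 = 2.785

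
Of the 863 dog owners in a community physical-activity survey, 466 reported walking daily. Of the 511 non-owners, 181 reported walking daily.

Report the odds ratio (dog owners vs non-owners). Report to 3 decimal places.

OR = (466 × 330) / (397 × 181) = 153780/71857 ≈ 2.140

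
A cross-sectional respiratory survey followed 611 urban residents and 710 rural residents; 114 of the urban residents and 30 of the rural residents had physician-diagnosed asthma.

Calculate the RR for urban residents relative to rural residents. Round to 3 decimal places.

risk, urban residents = 114/611 = 0.18658
risk, rural residents = 30/710 = 0.04225
RR = 0.18658 / 0.04225 = 4.416

RR = 4.416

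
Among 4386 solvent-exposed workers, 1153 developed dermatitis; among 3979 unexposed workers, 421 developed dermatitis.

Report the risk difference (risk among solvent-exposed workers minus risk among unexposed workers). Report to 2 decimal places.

RD = 0.16

risk, solvent-exposed workers = 1153/4386 = 0.2629
risk, unexposed workers = 421/3979 = 0.1058
risk difference = 0.2629 − 0.1058 = 0.16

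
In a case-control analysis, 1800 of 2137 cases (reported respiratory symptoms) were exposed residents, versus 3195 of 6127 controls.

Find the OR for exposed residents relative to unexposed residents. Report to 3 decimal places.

OR = (1800 × 2932) / (3195 × 337) = 5277600/1076715 ≈ 4.902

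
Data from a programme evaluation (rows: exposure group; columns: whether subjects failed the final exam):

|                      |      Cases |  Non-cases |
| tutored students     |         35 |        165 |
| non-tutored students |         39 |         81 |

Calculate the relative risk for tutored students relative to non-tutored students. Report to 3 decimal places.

risk, tutored students = 35/200 = 0.1750
risk, non-tutored students = 39/120 = 0.3250
RR = 0.1750 / 0.3250 = 0.538

0.538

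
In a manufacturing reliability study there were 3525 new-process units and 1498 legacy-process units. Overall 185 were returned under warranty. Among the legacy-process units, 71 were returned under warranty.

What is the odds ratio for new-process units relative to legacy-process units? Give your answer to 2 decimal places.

0.67

new-process units with the outcome: 185 − 71 = 114
new-process units without the outcome: 3525 − 114 = 3411
legacy-process units without the outcome: 1498 − 71 = 1427
OR = (114 × 1427) / (3411 × 71) = 162678/242181 ≈ 0.67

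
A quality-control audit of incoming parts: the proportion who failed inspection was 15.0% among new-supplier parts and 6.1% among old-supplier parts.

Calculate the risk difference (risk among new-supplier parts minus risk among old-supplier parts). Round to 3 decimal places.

risk difference = 0.1500 − 0.0610 = 0.089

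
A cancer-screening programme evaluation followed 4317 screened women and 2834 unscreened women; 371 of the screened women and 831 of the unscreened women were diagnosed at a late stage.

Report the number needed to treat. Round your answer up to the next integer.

5

risk, screened women = 371/4317 = 0.085939
risk, unscreened women = 831/2834 = 0.293225
absolute risk difference = 0.207286
1 / 0.207286 = 4.824 → round up → 5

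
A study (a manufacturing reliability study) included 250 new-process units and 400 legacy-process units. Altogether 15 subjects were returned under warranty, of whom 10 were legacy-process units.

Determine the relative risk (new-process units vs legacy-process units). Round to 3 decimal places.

new-process units with the outcome: 15 − 10 = 5
new-process units without the outcome: 250 − 5 = 245
legacy-process units without the outcome: 400 − 10 = 390
risk, new-process units = 5/250 = 0.02000
risk, legacy-process units = 10/400 = 0.02500
RR = 0.02000 / 0.02500 = 0.800

RR: 0.800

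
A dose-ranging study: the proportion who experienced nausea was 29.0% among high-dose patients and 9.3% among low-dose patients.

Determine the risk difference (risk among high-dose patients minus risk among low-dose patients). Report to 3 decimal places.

risk difference = 0.2900 − 0.0930 = 0.197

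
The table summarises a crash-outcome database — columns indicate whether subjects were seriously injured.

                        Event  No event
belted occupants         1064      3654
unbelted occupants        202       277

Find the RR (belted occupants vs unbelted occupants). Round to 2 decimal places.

risk, belted occupants = 1064/4718 = 0.2255
risk, unbelted occupants = 202/479 = 0.4217
RR = 0.2255 / 0.4217 = 0.53

RR ≈ 0.53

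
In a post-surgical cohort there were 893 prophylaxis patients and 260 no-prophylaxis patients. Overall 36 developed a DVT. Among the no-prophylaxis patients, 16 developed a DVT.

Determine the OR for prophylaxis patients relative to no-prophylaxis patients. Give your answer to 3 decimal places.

0.349

prophylaxis patients with the outcome: 36 − 16 = 20
prophylaxis patients without the outcome: 893 − 20 = 873
no-prophylaxis patients without the outcome: 260 − 16 = 244
OR = (20 × 244) / (873 × 16) = 4880/13968 ≈ 0.349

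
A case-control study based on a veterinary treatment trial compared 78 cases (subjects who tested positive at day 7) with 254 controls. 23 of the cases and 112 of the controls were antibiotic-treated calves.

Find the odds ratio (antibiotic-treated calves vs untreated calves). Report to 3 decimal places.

odds, antibiotic-treated calves = 23/112 = 0.2054
odds, untreated calves = 55/142 = 0.3873
OR = 0.2054 / 0.3873 = 0.530

0.530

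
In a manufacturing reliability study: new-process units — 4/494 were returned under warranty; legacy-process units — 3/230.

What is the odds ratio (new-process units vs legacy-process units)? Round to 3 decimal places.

OR = (4 × 227) / (490 × 3) = 908/1470 ≈ 0.618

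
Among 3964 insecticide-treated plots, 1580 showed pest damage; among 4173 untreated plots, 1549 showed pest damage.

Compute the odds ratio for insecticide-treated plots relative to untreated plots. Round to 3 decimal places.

OR = (1580 × 2624) / (2384 × 1549) = 4145920/3692816 ≈ 1.123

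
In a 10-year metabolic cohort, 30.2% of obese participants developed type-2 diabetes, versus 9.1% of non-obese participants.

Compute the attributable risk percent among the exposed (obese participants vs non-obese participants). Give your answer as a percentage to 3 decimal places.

AR% = (0.3020 − 0.0910) / 0.3020 = 0.6987 → 69.868%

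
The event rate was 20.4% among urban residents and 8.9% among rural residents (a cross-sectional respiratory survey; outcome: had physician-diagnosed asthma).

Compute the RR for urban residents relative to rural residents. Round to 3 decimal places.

RR = 0.2040 / 0.0890 = 2.292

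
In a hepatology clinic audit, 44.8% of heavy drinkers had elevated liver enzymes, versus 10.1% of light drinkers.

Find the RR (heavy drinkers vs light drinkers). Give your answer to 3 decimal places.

RR = 0.4480 / 0.1010 = 4.436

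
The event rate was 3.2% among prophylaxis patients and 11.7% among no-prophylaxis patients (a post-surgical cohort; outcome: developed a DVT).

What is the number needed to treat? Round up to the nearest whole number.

12

absolute risk difference = 0.085000
1 / 0.085000 = 11.765 → round up → 12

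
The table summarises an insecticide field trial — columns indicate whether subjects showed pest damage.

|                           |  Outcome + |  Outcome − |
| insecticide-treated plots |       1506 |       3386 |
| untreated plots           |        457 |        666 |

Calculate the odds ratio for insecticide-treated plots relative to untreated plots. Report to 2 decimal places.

odds, insecticide-treated plots = 1506/3386 = 0.4448
odds, untreated plots = 457/666 = 0.6862
OR = 0.4448 / 0.6862 = 0.65

0.65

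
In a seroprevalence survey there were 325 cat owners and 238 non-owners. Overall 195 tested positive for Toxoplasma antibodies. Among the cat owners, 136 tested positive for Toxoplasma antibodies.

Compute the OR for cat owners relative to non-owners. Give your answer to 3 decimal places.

2.183

cat owners without the outcome: 325 − 136 = 189
non-owners with the outcome: 195 − 136 = 59
non-owners without the outcome: 238 − 59 = 179
odds, cat owners = 136/189 = 0.7196
odds, non-owners = 59/179 = 0.3296
OR = 0.7196 / 0.3296 = 2.183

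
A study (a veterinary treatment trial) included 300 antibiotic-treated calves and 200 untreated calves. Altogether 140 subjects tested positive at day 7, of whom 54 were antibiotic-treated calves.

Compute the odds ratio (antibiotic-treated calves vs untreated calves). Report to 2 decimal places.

antibiotic-treated calves without the outcome: 300 − 54 = 246
untreated calves with the outcome: 140 − 54 = 86
untreated calves without the outcome: 200 − 86 = 114
odds, antibiotic-treated calves = 54/246 = 0.2195
odds, untreated calves = 86/114 = 0.7544
OR = 0.2195 / 0.7544 = 0.29

OR ≈ 0.29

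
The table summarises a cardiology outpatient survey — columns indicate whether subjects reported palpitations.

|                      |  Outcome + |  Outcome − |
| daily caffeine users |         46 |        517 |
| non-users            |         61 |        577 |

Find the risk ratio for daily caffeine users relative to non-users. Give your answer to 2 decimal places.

RR = 0.85

risk, daily caffeine users = 46/563 = 0.0817
risk, non-users = 61/638 = 0.0956
RR = 0.0817 / 0.0956 = 0.85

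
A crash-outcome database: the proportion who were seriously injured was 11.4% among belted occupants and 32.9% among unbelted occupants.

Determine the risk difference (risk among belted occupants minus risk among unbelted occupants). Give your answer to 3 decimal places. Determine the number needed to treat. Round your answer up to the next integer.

risk difference = 0.1140 − 0.3290 = -0.215
absolute risk difference = 0.215000
1 / 0.215000 = 4.651 → round up → 5

RD = -0.215; NNT = 5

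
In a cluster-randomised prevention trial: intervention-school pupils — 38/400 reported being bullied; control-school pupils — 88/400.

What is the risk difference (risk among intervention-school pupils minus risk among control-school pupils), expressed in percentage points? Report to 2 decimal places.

risk, intervention-school pupils = 38/400 = 0.0950
risk, control-school pupils = 88/400 = 0.2200
risk difference = 0.0950 − 0.2200 = -0.1250 → -12.50 percentage points

RD = -12.50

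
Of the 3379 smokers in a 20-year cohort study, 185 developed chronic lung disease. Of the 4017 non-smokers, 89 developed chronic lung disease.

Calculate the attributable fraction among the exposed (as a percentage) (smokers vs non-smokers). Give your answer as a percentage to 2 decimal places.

AR%: 59.53%

risk, smokers = 185/3379 = 0.05475
risk, non-smokers = 89/4017 = 0.02216
AR% = (0.05475 − 0.02216) / 0.05475 = 0.5953 → 59.53%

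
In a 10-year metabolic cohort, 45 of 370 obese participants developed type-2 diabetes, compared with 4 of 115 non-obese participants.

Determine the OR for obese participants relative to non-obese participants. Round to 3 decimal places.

OR = (45 × 111) / (325 × 4) = 4995/1300 ≈ 3.842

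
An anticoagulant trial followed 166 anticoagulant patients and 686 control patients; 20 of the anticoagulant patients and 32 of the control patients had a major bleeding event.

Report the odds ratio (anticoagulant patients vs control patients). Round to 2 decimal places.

2.80

odds, anticoagulant patients = 20/146 = 0.13699
odds, control patients = 32/654 = 0.04893
OR = 0.13699 / 0.04893 = 2.80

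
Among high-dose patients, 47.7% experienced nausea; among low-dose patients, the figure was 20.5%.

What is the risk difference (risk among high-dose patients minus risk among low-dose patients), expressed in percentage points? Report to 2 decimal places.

RD = 27.20

risk difference = 0.4770 − 0.2050 = 0.2720 → 27.20 percentage points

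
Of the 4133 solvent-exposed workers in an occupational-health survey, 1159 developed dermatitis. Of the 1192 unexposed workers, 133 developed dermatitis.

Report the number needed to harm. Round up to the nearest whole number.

6

risk, solvent-exposed workers = 1159/4133 = 0.280426
risk, unexposed workers = 133/1192 = 0.111577
absolute risk difference = 0.168849
1 / 0.168849 = 5.922 → round up → 6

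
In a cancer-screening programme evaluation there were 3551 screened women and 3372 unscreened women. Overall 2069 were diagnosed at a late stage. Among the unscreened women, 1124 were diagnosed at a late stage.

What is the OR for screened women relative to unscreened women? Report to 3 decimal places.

0.725

screened women with the outcome: 2069 − 1124 = 945
screened women without the outcome: 3551 − 945 = 2606
unscreened women without the outcome: 3372 − 1124 = 2248
OR = (945 × 2248) / (2606 × 1124) = 2124360/2929144 ≈ 0.725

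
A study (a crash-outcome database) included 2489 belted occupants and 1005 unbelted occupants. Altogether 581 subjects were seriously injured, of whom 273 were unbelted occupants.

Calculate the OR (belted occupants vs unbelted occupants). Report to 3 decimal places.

belted occupants with the outcome: 581 − 273 = 308
belted occupants without the outcome: 2489 − 308 = 2181
unbelted occupants without the outcome: 1005 − 273 = 732
OR = (308 × 732) / (2181 × 273) = 225456/595413 ≈ 0.379

0.379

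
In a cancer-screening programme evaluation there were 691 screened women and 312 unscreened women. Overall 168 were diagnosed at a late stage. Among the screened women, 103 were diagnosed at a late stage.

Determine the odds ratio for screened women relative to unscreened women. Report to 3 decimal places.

0.666

screened women without the outcome: 691 − 103 = 588
unscreened women with the outcome: 168 − 103 = 65
unscreened women without the outcome: 312 − 65 = 247
OR = (103 × 247) / (588 × 65) = 25441/38220 ≈ 0.666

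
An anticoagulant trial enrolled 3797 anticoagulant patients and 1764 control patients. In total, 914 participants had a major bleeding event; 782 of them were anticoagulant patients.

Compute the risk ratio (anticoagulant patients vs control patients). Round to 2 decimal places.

2.75

anticoagulant patients without the outcome: 3797 − 782 = 3015
control patients with the outcome: 914 − 782 = 132
control patients without the outcome: 1764 − 132 = 1632
risk, anticoagulant patients = 782/3797 = 0.2060
risk, control patients = 132/1764 = 0.0748
RR = 0.2060 / 0.0748 = 2.75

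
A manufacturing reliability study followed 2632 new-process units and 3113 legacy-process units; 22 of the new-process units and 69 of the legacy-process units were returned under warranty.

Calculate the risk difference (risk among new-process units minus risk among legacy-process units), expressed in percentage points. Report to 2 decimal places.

RD = -1.38

risk, new-process units = 22/2632 = 0.00836
risk, legacy-process units = 69/3113 = 0.02217
risk difference = 0.00836 − 0.02217 = -0.01381 → -1.38 percentage points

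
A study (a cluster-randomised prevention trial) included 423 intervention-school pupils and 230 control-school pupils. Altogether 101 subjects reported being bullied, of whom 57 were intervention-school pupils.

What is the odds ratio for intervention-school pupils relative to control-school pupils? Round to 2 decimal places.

OR: 0.66

intervention-school pupils without the outcome: 423 − 57 = 366
control-school pupils with the outcome: 101 − 57 = 44
control-school pupils without the outcome: 230 − 44 = 186
OR = (57 × 186) / (366 × 44) = 10602/16104 ≈ 0.66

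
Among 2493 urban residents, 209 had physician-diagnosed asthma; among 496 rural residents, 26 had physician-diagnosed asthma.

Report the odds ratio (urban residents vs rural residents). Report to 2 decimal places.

odds, urban residents = 209/2284 = 0.0915
odds, rural residents = 26/470 = 0.0553
OR = 0.0915 / 0.0553 = 1.65

1.65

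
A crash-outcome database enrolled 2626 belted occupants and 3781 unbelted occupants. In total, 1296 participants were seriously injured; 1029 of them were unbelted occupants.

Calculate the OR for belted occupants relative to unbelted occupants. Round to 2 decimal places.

belted occupants with the outcome: 1296 − 1029 = 267
belted occupants without the outcome: 2626 − 267 = 2359
unbelted occupants without the outcome: 3781 − 1029 = 2752
odds, belted occupants = 267/2359 = 0.1132
odds, unbelted occupants = 1029/2752 = 0.3739
OR = 0.1132 / 0.3739 = 0.30

0.30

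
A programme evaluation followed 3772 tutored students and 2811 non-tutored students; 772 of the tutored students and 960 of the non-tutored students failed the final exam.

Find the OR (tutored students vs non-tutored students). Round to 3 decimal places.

odds, tutored students = 772/3000 = 0.2573
odds, non-tutored students = 960/1851 = 0.5186
OR = 0.2573 / 0.5186 = 0.496

0.496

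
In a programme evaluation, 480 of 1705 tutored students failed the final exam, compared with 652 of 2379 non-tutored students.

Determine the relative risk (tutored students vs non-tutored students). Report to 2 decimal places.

risk, tutored students = 480/1705 = 0.2815
risk, non-tutored students = 652/2379 = 0.2741
RR = 0.2815 / 0.2741 = 1.03

1.03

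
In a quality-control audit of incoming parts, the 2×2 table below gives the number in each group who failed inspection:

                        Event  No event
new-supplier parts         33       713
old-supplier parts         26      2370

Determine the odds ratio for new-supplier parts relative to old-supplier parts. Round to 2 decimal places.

OR = (33 × 2370) / (713 × 26) = 78210/18538 ≈ 4.22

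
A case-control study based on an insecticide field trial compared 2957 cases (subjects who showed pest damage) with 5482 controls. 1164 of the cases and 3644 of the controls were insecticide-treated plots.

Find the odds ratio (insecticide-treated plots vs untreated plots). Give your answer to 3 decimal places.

0.327

odds, insecticide-treated plots = 1164/3644 = 0.3194
odds, untreated plots = 1793/1838 = 0.9755
OR = 0.3194 / 0.9755 = 0.327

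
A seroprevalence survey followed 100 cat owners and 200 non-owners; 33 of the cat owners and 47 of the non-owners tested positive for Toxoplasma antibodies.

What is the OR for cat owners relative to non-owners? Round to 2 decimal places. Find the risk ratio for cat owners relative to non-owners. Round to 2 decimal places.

OR = 1.60; RR = 1.40

OR = (33 × 153) / (67 × 47) = 5049/3149 ≈ 1.60
risk, cat owners = 33/100 = 0.3300
risk, non-owners = 47/200 = 0.2350
RR = 0.3300 / 0.2350 = 1.40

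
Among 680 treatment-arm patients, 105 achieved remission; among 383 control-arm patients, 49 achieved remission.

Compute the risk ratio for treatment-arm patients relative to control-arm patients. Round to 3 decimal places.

1.207

risk, treatment-arm patients = 105/680 = 0.1544
risk, control-arm patients = 49/383 = 0.1279
RR = 0.1544 / 0.1279 = 1.207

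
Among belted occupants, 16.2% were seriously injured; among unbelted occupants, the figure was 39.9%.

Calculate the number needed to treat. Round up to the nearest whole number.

5

absolute risk difference = 0.237000
1 / 0.237000 = 4.219 → round up → 5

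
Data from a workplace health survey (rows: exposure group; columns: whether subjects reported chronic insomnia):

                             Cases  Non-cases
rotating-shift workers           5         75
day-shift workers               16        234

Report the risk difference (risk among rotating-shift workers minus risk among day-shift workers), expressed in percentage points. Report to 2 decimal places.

RD = -0.15

risk, rotating-shift workers = 5/80 = 0.0625
risk, day-shift workers = 16/250 = 0.0640
risk difference = 0.0625 − 0.0640 = -0.0015 → -0.15 percentage points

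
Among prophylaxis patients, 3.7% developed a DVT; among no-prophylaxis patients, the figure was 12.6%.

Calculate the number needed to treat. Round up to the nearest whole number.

12

absolute risk difference = 0.089000
1 / 0.089000 = 11.236 → round up → 12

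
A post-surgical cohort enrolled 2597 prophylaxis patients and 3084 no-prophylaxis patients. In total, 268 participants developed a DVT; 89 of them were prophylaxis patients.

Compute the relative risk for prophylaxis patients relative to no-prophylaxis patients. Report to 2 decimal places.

RR = 0.59

prophylaxis patients without the outcome: 2597 − 89 = 2508
no-prophylaxis patients with the outcome: 268 − 89 = 179
no-prophylaxis patients without the outcome: 3084 − 179 = 2905
risk, prophylaxis patients = 89/2597 = 0.03427
risk, no-prophylaxis patients = 179/3084 = 0.05804
RR = 0.03427 / 0.05804 = 0.59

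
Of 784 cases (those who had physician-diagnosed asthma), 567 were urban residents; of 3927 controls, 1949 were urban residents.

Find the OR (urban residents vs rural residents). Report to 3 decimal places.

OR = (567 × 1978) / (1949 × 217) = 1121526/422933 ≈ 2.652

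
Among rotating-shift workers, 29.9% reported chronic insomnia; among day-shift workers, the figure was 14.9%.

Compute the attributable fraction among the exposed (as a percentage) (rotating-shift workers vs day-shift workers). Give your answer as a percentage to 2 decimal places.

AR% = (0.2990 − 0.1490) / 0.2990 = 0.5017 → 50.17%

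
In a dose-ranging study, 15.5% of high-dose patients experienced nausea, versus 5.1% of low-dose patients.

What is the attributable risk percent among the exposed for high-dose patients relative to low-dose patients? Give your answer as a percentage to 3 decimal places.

AR% = (0.1550 − 0.0510) / 0.1550 = 0.6710 → 67.097%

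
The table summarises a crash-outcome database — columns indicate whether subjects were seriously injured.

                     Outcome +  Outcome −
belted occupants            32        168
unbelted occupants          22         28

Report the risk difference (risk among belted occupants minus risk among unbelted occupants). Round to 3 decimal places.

risk, belted occupants = 32/200 = 0.1600
risk, unbelted occupants = 22/50 = 0.4400
risk difference = 0.1600 − 0.4400 = -0.280

RD = -0.280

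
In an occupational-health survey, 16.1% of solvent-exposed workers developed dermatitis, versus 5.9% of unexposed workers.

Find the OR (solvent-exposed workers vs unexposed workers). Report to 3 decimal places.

OR ≈ 3.061

odds, solvent-exposed workers = 0.1610/0.8390 = 0.1919
odds, unexposed workers = 0.0590/0.9410 = 0.0627
OR = 0.1919 / 0.0627 = 3.061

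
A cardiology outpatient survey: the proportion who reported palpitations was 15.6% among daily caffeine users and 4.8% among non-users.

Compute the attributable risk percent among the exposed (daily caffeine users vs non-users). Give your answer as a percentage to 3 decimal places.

AR% = (0.15600 − 0.04800) / 0.15600 = 0.6923 → 69.231%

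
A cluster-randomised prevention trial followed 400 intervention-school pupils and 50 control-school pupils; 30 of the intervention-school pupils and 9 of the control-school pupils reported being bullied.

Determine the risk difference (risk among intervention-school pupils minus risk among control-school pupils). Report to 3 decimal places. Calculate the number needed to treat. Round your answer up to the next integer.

RD = -0.105; NNT = 10

risk, intervention-school pupils = 30/400 = 0.0750
risk, control-school pupils = 9/50 = 0.1800
risk difference = 0.0750 − 0.1800 = -0.105
absolute risk difference = 0.105000
1 / 0.105000 = 9.524 → round up → 10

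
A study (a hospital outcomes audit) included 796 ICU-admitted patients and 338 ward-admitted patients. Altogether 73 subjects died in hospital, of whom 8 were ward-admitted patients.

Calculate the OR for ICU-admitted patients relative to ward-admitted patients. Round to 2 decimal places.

OR: 3.67

ICU-admitted patients with the outcome: 73 − 8 = 65
ICU-admitted patients without the outcome: 796 − 65 = 731
ward-admitted patients without the outcome: 338 − 8 = 330
OR = (65 × 330) / (731 × 8) = 21450/5848 ≈ 3.67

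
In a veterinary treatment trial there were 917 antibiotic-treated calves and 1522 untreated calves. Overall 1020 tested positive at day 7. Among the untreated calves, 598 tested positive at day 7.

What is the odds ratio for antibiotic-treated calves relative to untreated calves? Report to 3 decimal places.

OR ≈ 1.317

antibiotic-treated calves with the outcome: 1020 − 598 = 422
antibiotic-treated calves without the outcome: 917 − 422 = 495
untreated calves without the outcome: 1522 − 598 = 924
OR = (422 × 924) / (495 × 598) = 389928/296010 ≈ 1.317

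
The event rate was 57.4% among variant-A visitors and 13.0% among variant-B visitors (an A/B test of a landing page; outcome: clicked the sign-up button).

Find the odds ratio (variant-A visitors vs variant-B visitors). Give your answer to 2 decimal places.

OR = 9.02

odds, variant-A visitors = 0.5740/0.4260 = 1.3474
odds, variant-B visitors = 0.1300/0.8700 = 0.1494
OR = 1.3474 / 0.1494 = 9.02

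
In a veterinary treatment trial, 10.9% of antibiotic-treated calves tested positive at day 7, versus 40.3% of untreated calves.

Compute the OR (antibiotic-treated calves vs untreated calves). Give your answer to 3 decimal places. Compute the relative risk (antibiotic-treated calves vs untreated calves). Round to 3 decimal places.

odds, antibiotic-treated calves = 0.1090/0.8910 = 0.1223
odds, untreated calves = 0.4030/0.5970 = 0.6750
OR = 0.1223 / 0.6750 = 0.181
RR = 0.1090 / 0.4030 = 0.270

OR = 0.181; RR = 0.270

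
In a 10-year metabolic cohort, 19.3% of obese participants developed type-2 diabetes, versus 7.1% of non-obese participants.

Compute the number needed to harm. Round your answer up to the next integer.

NNH: 9

absolute risk difference = 0.122000
1 / 0.122000 = 8.197 → round up → 9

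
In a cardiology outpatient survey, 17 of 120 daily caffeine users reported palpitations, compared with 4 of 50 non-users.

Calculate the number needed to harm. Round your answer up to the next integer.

risk, daily caffeine users = 17/120 = 0.141667
risk, non-users = 4/50 = 0.080000
absolute risk difference = 0.061667
1 / 0.061667 = 16.216 → round up → 17

NNH = 17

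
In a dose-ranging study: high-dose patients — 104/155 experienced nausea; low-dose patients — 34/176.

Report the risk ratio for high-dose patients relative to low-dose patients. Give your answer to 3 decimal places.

risk, high-dose patients = 104/155 = 0.6710
risk, low-dose patients = 34/176 = 0.1932
RR = 0.6710 / 0.1932 = 3.473

RR: 3.473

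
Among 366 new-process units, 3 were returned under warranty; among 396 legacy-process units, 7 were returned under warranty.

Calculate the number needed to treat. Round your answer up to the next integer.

NNT: 106

risk, new-process units = 3/366 = 0.008197
risk, legacy-process units = 7/396 = 0.017677
absolute risk difference = 0.009480
1 / 0.009480 = 105.485 → round up → 106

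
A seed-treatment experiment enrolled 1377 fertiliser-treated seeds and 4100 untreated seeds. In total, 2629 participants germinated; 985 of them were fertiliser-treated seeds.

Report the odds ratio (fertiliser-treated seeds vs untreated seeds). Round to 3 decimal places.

3.754

fertiliser-treated seeds without the outcome: 1377 − 985 = 392
untreated seeds with the outcome: 2629 − 985 = 1644
untreated seeds without the outcome: 4100 − 1644 = 2456
OR = (985 × 2456) / (392 × 1644) = 2419160/644448 ≈ 3.754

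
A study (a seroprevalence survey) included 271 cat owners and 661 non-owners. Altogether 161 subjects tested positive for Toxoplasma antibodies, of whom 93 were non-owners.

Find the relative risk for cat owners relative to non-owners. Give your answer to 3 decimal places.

cat owners with the outcome: 161 − 93 = 68
cat owners without the outcome: 271 − 68 = 203
non-owners without the outcome: 661 − 93 = 568
risk, cat owners = 68/271 = 0.2509
risk, non-owners = 93/661 = 0.1407
RR = 0.2509 / 0.1407 = 1.783

1.783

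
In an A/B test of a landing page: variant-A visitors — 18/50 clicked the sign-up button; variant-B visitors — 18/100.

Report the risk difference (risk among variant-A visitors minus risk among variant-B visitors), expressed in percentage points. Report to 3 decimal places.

risk, variant-A visitors = 18/50 = 0.3600
risk, variant-B visitors = 18/100 = 0.1800
risk difference = 0.3600 − 0.1800 = 0.1800 → 18.000 percentage points

18.000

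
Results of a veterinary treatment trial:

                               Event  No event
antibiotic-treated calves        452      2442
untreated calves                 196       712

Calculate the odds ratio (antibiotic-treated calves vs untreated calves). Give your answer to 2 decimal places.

OR = (452 × 712) / (2442 × 196) = 321824/478632 ≈ 0.67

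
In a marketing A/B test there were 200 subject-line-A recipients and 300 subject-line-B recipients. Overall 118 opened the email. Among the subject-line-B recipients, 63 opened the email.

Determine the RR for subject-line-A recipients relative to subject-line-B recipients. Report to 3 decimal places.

RR: 1.310

subject-line-A recipients with the outcome: 118 − 63 = 55
subject-line-A recipients without the outcome: 200 − 55 = 145
subject-line-B recipients without the outcome: 300 − 63 = 237
risk, subject-line-A recipients = 55/200 = 0.2750
risk, subject-line-B recipients = 63/300 = 0.2100
RR = 0.2750 / 0.2100 = 1.310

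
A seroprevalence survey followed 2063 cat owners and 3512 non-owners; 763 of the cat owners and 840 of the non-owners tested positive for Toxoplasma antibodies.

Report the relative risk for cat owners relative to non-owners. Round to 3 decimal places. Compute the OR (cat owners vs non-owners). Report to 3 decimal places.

RR = 1.546; OR = 1.867

risk, cat owners = 763/2063 = 0.3698
risk, non-owners = 840/3512 = 0.2392
RR = 0.3698 / 0.2392 = 1.546
OR = (763 × 2672) / (1300 × 840) = 2038736/1092000 ≈ 1.867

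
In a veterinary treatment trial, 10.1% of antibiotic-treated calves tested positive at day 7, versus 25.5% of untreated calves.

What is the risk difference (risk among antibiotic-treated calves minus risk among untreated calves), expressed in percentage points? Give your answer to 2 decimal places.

-15.40

risk difference = 0.1010 − 0.2550 = -0.1540 → -15.40 percentage points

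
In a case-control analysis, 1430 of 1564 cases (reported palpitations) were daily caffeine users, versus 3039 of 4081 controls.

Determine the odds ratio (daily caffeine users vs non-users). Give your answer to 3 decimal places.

OR = (1430 × 1042) / (3039 × 134) = 1490060/407226 ≈ 3.659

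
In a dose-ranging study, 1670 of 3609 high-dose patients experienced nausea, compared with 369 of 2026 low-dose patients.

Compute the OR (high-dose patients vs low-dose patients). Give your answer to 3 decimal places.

OR = (1670 × 1657) / (1939 × 369) = 2767190/715491 ≈ 3.868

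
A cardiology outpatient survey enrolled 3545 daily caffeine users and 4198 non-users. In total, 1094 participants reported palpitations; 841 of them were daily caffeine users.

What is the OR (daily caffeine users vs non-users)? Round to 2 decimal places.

daily caffeine users without the outcome: 3545 − 841 = 2704
non-users with the outcome: 1094 − 841 = 253
non-users without the outcome: 4198 − 253 = 3945
odds, daily caffeine users = 841/2704 = 0.3110
odds, non-users = 253/3945 = 0.0641
OR = 0.3110 / 0.0641 = 4.85

OR: 4.85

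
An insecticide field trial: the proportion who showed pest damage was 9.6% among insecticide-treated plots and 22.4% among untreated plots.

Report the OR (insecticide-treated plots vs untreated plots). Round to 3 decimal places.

OR = 0.368

odds, insecticide-treated plots = 0.0960/0.9040 = 0.1062
odds, untreated plots = 0.2240/0.7760 = 0.2887
OR = 0.1062 / 0.2887 = 0.368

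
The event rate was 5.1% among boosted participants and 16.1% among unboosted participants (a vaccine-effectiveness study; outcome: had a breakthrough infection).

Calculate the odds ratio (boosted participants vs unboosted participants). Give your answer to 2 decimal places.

0.28

odds, boosted participants = 0.0510/0.9490 = 0.0537
odds, unboosted participants = 0.1610/0.8390 = 0.1919
OR = 0.0537 / 0.1919 = 0.28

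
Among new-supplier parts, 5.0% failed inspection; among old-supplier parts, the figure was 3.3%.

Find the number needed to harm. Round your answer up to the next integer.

absolute risk difference = 0.017000
1 / 0.017000 = 58.824 → round up → 59

NNH = 59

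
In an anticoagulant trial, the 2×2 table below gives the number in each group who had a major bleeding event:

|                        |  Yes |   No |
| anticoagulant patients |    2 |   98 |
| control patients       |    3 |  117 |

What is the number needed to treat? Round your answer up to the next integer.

200

risk, anticoagulant patients = 2/100 = 0.020000
risk, control patients = 3/120 = 0.025000
absolute risk difference = 0.005000
1 / 0.005000 = 200.000 → round up → 200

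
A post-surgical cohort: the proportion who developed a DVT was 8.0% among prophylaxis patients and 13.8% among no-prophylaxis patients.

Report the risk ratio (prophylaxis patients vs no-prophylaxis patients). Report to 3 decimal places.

RR = 0.0800 / 0.1380 = 0.580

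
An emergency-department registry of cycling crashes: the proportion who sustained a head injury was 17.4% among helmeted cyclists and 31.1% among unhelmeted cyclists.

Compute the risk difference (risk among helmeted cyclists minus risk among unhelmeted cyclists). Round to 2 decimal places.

risk difference = 0.1740 − 0.3110 = -0.14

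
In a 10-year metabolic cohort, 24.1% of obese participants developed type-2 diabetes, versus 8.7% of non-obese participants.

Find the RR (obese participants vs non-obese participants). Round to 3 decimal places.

RR = 0.2410 / 0.0870 = 2.770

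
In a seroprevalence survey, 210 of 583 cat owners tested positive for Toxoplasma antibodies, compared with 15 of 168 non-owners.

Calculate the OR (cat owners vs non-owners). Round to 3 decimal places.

OR = (210 × 153) / (373 × 15) = 32130/5595 ≈ 5.743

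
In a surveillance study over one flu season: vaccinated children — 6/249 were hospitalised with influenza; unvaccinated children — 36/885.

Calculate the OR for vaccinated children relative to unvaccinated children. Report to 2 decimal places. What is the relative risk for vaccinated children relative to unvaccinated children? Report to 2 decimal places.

odds, vaccinated children = 6/243 = 0.02469
odds, unvaccinated children = 36/849 = 0.04240
OR = 0.02469 / 0.04240 = 0.58
risk, vaccinated children = 6/249 = 0.02410
risk, unvaccinated children = 36/885 = 0.04068
RR = 0.02410 / 0.04068 = 0.59

OR = 0.58; RR = 0.59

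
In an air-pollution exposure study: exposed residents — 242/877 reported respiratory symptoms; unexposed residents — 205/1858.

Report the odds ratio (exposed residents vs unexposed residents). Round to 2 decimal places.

OR = (242 × 1653) / (635 × 205) = 400026/130175 ≈ 3.07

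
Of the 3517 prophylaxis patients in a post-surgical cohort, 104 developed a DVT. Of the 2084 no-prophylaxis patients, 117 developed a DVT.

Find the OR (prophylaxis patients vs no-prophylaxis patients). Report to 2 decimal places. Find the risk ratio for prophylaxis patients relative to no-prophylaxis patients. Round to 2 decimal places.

OR = 0.51; RR = 0.53

OR = (104 × 1967) / (3413 × 117) = 204568/399321 ≈ 0.51
risk, prophylaxis patients = 104/3517 = 0.02957
risk, no-prophylaxis patients = 117/2084 = 0.05614
RR = 0.02957 / 0.05614 = 0.53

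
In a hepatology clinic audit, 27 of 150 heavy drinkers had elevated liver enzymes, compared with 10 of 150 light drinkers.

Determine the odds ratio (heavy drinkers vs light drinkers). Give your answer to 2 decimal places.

OR = (27 × 140) / (123 × 10) = 3780/1230 ≈ 3.07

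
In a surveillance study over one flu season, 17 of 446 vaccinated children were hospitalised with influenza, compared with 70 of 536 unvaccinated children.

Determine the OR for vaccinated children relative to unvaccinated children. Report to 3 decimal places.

0.264

odds, vaccinated children = 17/429 = 0.03963
odds, unvaccinated children = 70/466 = 0.15021
OR = 0.03963 / 0.15021 = 0.264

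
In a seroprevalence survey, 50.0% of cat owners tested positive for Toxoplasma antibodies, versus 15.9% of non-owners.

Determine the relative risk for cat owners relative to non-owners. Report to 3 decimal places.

RR = 0.5000 / 0.1590 = 3.145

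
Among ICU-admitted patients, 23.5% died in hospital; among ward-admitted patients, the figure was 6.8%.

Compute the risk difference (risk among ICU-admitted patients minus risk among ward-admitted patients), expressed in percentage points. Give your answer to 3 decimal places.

risk difference = 0.2350 − 0.0680 = 0.1670 → 16.700 percentage points

RD ≈ 16.700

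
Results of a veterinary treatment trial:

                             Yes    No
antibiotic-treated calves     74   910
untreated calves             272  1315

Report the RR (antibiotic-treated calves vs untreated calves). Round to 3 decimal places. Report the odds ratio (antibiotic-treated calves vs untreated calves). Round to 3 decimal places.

risk, antibiotic-treated calves = 74/984 = 0.0752
risk, untreated calves = 272/1587 = 0.1714
RR = 0.0752 / 0.1714 = 0.439
OR = (74 × 1315) / (910 × 272) = 97310/247520 ≈ 0.393

RR = 0.439; OR = 0.393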